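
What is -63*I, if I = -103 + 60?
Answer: 2709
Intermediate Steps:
I = -43
-63*I = -63*(-43) = 2709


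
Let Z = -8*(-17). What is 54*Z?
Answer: 7344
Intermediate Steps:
Z = 136
54*Z = 54*136 = 7344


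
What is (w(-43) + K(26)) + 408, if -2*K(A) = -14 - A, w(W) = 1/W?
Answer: 18403/43 ≈ 427.98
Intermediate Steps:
K(A) = 7 + A/2 (K(A) = -(-14 - A)/2 = 7 + A/2)
(w(-43) + K(26)) + 408 = (1/(-43) + (7 + (½)*26)) + 408 = (-1/43 + (7 + 13)) + 408 = (-1/43 + 20) + 408 = 859/43 + 408 = 18403/43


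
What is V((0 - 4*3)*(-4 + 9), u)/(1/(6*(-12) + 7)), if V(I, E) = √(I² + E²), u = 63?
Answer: -5655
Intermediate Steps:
V(I, E) = √(E² + I²)
V((0 - 4*3)*(-4 + 9), u)/(1/(6*(-12) + 7)) = √(63² + ((0 - 4*3)*(-4 + 9))²)/(1/(6*(-12) + 7)) = √(3969 + ((0 - 12)*5)²)/(1/(-72 + 7)) = √(3969 + (-12*5)²)/(1/(-65)) = √(3969 + (-60)²)/(-1/65) = √(3969 + 3600)*(-65) = √7569*(-65) = 87*(-65) = -5655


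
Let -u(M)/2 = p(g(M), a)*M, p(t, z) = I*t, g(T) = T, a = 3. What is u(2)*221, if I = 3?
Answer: -5304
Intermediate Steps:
p(t, z) = 3*t
u(M) = -6*M² (u(M) = -2*3*M*M = -6*M²)
u(2)*221 = -6*2²*221 = -6*4*221 = -24*221 = -5304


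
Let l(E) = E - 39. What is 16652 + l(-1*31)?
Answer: 16582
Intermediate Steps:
l(E) = -39 + E
16652 + l(-1*31) = 16652 + (-39 - 1*31) = 16652 + (-39 - 31) = 16652 - 70 = 16582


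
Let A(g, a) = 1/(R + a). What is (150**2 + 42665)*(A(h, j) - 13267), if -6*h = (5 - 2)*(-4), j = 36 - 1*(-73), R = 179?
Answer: -248988622675/288 ≈ -8.6454e+8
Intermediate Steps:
j = 109 (j = 36 + 73 = 109)
h = 2 (h = -(5 - 2)*(-4)/6 = -(-4)/2 = -1/6*(-12) = 2)
A(g, a) = 1/(179 + a)
(150**2 + 42665)*(A(h, j) - 13267) = (150**2 + 42665)*(1/(179 + 109) - 13267) = (22500 + 42665)*(1/288 - 13267) = 65165*(1/288 - 13267) = 65165*(-3820895/288) = -248988622675/288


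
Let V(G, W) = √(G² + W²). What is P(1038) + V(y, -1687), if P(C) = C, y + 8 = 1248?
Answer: 1038 + √4383569 ≈ 3131.7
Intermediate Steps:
y = 1240 (y = -8 + 1248 = 1240)
P(1038) + V(y, -1687) = 1038 + √(1240² + (-1687)²) = 1038 + √(1537600 + 2845969) = 1038 + √4383569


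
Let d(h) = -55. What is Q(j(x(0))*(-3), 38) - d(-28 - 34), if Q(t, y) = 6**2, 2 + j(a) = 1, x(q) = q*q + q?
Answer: 91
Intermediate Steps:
x(q) = q + q**2 (x(q) = q**2 + q = q + q**2)
j(a) = -1 (j(a) = -2 + 1 = -1)
Q(t, y) = 36
Q(j(x(0))*(-3), 38) - d(-28 - 34) = 36 - 1*(-55) = 36 + 55 = 91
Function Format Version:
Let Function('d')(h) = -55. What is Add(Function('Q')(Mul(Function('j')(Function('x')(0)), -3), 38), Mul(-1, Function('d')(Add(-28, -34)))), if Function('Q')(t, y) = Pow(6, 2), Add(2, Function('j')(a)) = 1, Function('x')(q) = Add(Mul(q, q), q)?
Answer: 91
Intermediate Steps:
Function('x')(q) = Add(q, Pow(q, 2)) (Function('x')(q) = Add(Pow(q, 2), q) = Add(q, Pow(q, 2)))
Function('j')(a) = -1 (Function('j')(a) = Add(-2, 1) = -1)
Function('Q')(t, y) = 36
Add(Function('Q')(Mul(Function('j')(Function('x')(0)), -3), 38), Mul(-1, Function('d')(Add(-28, -34)))) = Add(36, Mul(-1, -55)) = Add(36, 55) = 91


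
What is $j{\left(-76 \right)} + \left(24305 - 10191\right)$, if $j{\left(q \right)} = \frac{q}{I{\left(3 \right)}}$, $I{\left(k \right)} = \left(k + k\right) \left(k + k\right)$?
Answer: $\frac{127007}{9} \approx 14112.0$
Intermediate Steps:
$I{\left(k \right)} = 4 k^{2}$ ($I{\left(k \right)} = 2 k 2 k = 4 k^{2}$)
$j{\left(q \right)} = \frac{q}{36}$ ($j{\left(q \right)} = \frac{q}{4 \cdot 3^{2}} = \frac{q}{4 \cdot 9} = \frac{q}{36}$)
$j{\left(-76 \right)} + \left(24305 - 10191\right) = \frac{1}{36} \left(-76\right) + \left(24305 - 10191\right) = - \frac{19}{9} + 14114 = \frac{127007}{9}$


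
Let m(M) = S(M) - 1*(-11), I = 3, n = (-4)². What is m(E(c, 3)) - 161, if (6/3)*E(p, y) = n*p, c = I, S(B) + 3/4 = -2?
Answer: -611/4 ≈ -152.75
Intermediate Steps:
S(B) = -11/4 (S(B) = -¾ - 2 = -11/4)
n = 16
c = 3
E(p, y) = 8*p (E(p, y) = (16*p)/2 = 8*p)
m(M) = 33/4 (m(M) = -11/4 - 1*(-11) = -11/4 + 11 = 33/4)
m(E(c, 3)) - 161 = 33/4 - 161 = -611/4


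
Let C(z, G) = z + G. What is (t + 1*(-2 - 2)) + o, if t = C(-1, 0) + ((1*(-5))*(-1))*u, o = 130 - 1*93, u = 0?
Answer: 32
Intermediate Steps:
o = 37 (o = 130 - 93 = 37)
C(z, G) = G + z
t = -1 (t = (0 - 1) + ((1*(-5))*(-1))*0 = -1 - 5*(-1)*0 = -1 + 5*0 = -1 + 0 = -1)
(t + 1*(-2 - 2)) + o = (-1 + 1*(-2 - 2)) + 37 = (-1 + 1*(-4)) + 37 = (-1 - 4) + 37 = -5 + 37 = 32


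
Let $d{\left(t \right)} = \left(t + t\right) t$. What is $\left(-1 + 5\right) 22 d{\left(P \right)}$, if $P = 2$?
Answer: $704$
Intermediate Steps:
$d{\left(t \right)} = 2 t^{2}$ ($d{\left(t \right)} = 2 t t = 2 t^{2}$)
$\left(-1 + 5\right) 22 d{\left(P \right)} = \left(-1 + 5\right) 22 \cdot 2 \cdot 2^{2} = 4 \cdot 22 \cdot 2 \cdot 4 = 88 \cdot 8 = 704$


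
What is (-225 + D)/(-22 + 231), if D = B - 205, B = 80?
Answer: -350/209 ≈ -1.6746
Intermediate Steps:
D = -125 (D = 80 - 205 = -125)
(-225 + D)/(-22 + 231) = (-225 - 125)/(-22 + 231) = -350/209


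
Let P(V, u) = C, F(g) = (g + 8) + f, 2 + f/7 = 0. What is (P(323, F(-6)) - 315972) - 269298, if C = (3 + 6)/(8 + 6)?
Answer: -8193771/14 ≈ -5.8527e+5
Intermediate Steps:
f = -14 (f = -14 + 7*0 = -14 + 0 = -14)
F(g) = -6 + g (F(g) = (g + 8) - 14 = (8 + g) - 14 = -6 + g)
C = 9/14 ≈ 0.64286
P(V, u) = 9/14
(P(323, F(-6)) - 315972) - 269298 = (9/14 - 315972) - 269298 = -4423599/14 - 269298 = -8193771/14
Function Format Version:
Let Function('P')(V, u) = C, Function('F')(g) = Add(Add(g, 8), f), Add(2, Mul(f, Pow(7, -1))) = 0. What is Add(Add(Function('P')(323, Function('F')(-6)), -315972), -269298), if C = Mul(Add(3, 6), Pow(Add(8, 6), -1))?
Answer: Rational(-8193771, 14) ≈ -5.8527e+5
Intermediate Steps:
f = -14 (f = Add(-14, Mul(7, 0)) = Add(-14, 0) = -14)
Function('F')(g) = Add(-6, g) (Function('F')(g) = Add(Add(g, 8), -14) = Add(Add(8, g), -14) = Add(-6, g))
C = Rational(9, 14) (C = Mul(9, Pow(14, -1)) = Mul(9, Rational(1, 14)) = Rational(9, 14) ≈ 0.64286)
Function('P')(V, u) = Rational(9, 14)
Add(Add(Function('P')(323, Function('F')(-6)), -315972), -269298) = Add(Add(Rational(9, 14), -315972), -269298) = Add(Rational(-4423599, 14), -269298) = Rational(-8193771, 14)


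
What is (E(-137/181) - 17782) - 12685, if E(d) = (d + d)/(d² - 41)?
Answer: -20175710075/662216 ≈ -30467.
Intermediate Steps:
E(d) = 2*d/(-41 + d²) (E(d) = (2*d)/(-41 + d²) = 2*d/(-41 + d²))
(E(-137/181) - 17782) - 12685 = (2*(-137/181)/(-41 + (-137/181)²) - 17782) - 12685 = (2*(-137/181)/(-41 + 18769/32761) - 17782) - 12685 = (2*(-137/181)/(-1324432/32761) - 17782) - 12685 = (2*(-137/181)*(-32761/1324432) - 17782) - 12685 = (24797/662216 - 17782) - 12685 = -11775500115/662216 - 12685 = -20175710075/662216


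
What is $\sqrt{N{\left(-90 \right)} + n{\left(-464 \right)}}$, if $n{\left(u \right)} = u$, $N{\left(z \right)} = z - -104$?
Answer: $15 i \sqrt{2} \approx 21.213 i$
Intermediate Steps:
$N{\left(z \right)} = 104 + z$ ($N{\left(z \right)} = z + 104 = 104 + z$)
$\sqrt{N{\left(-90 \right)} + n{\left(-464 \right)}} = \sqrt{\left(104 - 90\right) - 464} = \sqrt{14 - 464} = \sqrt{-450} = 15 i \sqrt{2}$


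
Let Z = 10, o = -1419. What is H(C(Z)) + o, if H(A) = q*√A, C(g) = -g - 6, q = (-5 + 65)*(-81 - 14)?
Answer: -1419 - 22800*I ≈ -1419.0 - 22800.0*I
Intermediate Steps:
q = -5700 (q = 60*(-95) = -5700)
C(g) = -6 - g
H(A) = -5700*√A
H(C(Z)) + o = -5700*√(-6 - 1*10) - 1419 = -5700*√(-6 - 10) - 1419 = -22800*I - 1419 = -1419 - 22800*I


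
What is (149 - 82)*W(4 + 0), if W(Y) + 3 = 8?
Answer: 335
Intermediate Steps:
W(Y) = 5 (W(Y) = -3 + 8 = 5)
(149 - 82)*W(4 + 0) = (149 - 82)*5 = 67*5 = 335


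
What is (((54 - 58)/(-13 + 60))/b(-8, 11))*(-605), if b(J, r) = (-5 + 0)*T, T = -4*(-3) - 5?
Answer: -484/329 ≈ -1.4711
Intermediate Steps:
T = 7 (T = 12 - 5 = 7)
b(J, r) = -35 (b(J, r) = (-5 + 0)*7 = -5*7 = -35)
(((54 - 58)/(-13 + 60))/b(-8, 11))*(-605) = (((54 - 58)/(-13 + 60))/(-35))*(-605) = (-4/47*(-1/35))*(-605) = (-4*1/47*(-1/35))*(-605) = -4/47*(-1/35)*(-605) = (4/1645)*(-605) = -484/329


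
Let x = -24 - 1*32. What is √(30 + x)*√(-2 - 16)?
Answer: -6*√13 ≈ -21.633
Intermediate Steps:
x = -56 (x = -24 - 32 = -56)
√(30 + x)*√(-2 - 16) = √(30 - 56)*√(-2 - 16) = √(-26)*√(-18) = (I*√26)*(3*I*√2) = -6*√13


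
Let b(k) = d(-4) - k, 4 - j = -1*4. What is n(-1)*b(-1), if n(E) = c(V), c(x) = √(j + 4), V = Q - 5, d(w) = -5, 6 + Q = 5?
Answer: -8*√3 ≈ -13.856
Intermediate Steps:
Q = -1 (Q = -6 + 5 = -1)
j = 8 (j = 4 - (-1)*4 = 4 - 1*(-4) = 4 + 4 = 8)
V = -6 (V = -1 - 5 = -6)
b(k) = -5 - k
c(x) = 2*√3 (c(x) = √(8 + 4) = √12 = 2*√3)
n(E) = 2*√3
n(-1)*b(-1) = (2*√3)*(-5 - 1*(-1)) = (2*√3)*(-5 + 1) = (2*√3)*(-4) = -8*√3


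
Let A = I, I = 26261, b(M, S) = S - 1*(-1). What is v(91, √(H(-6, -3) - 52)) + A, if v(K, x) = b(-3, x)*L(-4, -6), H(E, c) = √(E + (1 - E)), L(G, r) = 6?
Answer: 26267 + 6*I*√51 ≈ 26267.0 + 42.849*I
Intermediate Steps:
H(E, c) = 1 (H(E, c) = √1 = 1)
b(M, S) = 1 + S (b(M, S) = S + 1 = 1 + S)
v(K, x) = 6 + 6*x (v(K, x) = (1 + x)*6 = 6 + 6*x)
A = 26261
v(91, √(H(-6, -3) - 52)) + A = (6 + 6*√(1 - 52)) + 26261 = (6 + 6*√(-51)) + 26261 = (6 + 6*(I*√51)) + 26261 = (6 + 6*I*√51) + 26261 = 26267 + 6*I*√51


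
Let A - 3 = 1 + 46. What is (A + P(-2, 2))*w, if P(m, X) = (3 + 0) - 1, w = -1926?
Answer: -100152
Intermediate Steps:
P(m, X) = 2 (P(m, X) = 3 - 1 = 2)
A = 50 (A = 3 + (1 + 46) = 3 + 47 = 50)
(A + P(-2, 2))*w = (50 + 2)*(-1926) = 52*(-1926) = -100152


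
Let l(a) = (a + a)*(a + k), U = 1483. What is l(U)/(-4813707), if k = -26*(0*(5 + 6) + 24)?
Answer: -2547794/4813707 ≈ -0.52928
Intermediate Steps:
k = -624 (k = -26*(0*11 + 24) = -26*(0 + 24) = -26*24 = -624)
l(a) = 2*a*(-624 + a) (l(a) = (a + a)*(a - 624) = (2*a)*(-624 + a) = 2*a*(-624 + a))
l(U)/(-4813707) = (2*1483*(-624 + 1483))/(-4813707) = (2*1483*859)*(-1/4813707) = 2547794*(-1/4813707) = -2547794/4813707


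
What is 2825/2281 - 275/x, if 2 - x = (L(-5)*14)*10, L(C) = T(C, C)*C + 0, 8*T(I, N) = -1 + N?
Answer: 2104750/1192963 ≈ 1.7643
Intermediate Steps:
T(I, N) = -1/8 + N/8 (T(I, N) = (-1 + N)/8 = -1/8 + N/8)
L(C) = C*(-1/8 + C/8) (L(C) = (-1/8 + C/8)*C + 0 = C*(-1/8 + C/8) + 0 = C*(-1/8 + C/8))
x = -523 (x = 2 - ((1/8)*(-5)*(-1 - 5))*14*10 = 2 - ((1/8)*(-5)*(-6))*14*10 = 2 - (15/4)*14*10 = 2 - 105*10/2 = 2 - 1*525 = 2 - 525 = -523)
2825/2281 - 275/x = 2825/2281 - 275/(-523) = 2825*(1/2281) - 275*(-1/523) = 2825/2281 + 275/523 = 2104750/1192963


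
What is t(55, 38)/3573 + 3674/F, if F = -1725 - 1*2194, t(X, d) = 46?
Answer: -12946928/14002587 ≈ -0.92461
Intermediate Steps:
F = -3919 (F = -1725 - 2194 = -3919)
t(55, 38)/3573 + 3674/F = 46/3573 + 3674/(-3919) = 46*(1/3573) + 3674*(-1/3919) = 46/3573 - 3674/3919 = -12946928/14002587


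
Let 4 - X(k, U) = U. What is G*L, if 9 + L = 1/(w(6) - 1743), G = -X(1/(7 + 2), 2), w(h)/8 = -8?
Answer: 32528/1807 ≈ 18.001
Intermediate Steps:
w(h) = -64 (w(h) = 8*(-8) = -64)
X(k, U) = 4 - U
G = -2 (G = -(4 - 1*2) = -(4 - 2) = -1*2 = -2)
L = -16264/1807 (L = -9 + 1/(-64 - 1743) = -9 + 1/(-1807) = -9 - 1/1807 = -16264/1807 ≈ -9.0005)
G*L = -2*(-16264/1807) = 32528/1807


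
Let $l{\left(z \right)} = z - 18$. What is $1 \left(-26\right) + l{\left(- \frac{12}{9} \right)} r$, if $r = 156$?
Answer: $-3042$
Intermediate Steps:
$l{\left(z \right)} = -18 + z$
$1 \left(-26\right) + l{\left(- \frac{12}{9} \right)} r = 1 \left(-26\right) + \left(-18 - \frac{12}{9}\right) 156 = -26 + \left(-18 - \frac{4}{3}\right) 156 = -26 - 3016 = -3042$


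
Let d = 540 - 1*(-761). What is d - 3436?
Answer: -2135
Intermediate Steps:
d = 1301 (d = 540 + 761 = 1301)
d - 3436 = 1301 - 3436 = -2135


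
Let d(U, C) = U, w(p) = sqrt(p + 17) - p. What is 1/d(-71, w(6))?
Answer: -1/71 ≈ -0.014085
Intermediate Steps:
w(p) = sqrt(17 + p) - p
1/d(-71, w(6)) = 1/(-71) = -1/71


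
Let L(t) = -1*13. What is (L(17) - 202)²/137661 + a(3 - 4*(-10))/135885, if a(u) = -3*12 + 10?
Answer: 697522771/2078451665 ≈ 0.33560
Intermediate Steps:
L(t) = -13
a(u) = -26 (a(u) = -36 + 10 = -26)
(L(17) - 202)²/137661 + a(3 - 4*(-10))/135885 = (-13 - 202)²/137661 - 26/135885 = (-215)²*(1/137661) - 26*1/135885 = 46225*(1/137661) - 26/135885 = 46225/137661 - 26/135885 = 697522771/2078451665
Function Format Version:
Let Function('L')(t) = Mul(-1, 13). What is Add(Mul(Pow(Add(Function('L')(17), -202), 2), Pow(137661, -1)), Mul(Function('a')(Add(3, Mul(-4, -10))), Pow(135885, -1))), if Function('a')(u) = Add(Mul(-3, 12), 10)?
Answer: Rational(697522771, 2078451665) ≈ 0.33560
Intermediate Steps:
Function('L')(t) = -13
Function('a')(u) = -26 (Function('a')(u) = Add(-36, 10) = -26)
Add(Mul(Pow(Add(Function('L')(17), -202), 2), Pow(137661, -1)), Mul(Function('a')(Add(3, Mul(-4, -10))), Pow(135885, -1))) = Add(Mul(Pow(Add(-13, -202), 2), Pow(137661, -1)), Mul(-26, Pow(135885, -1))) = Add(Mul(Pow(-215, 2), Rational(1, 137661)), Mul(-26, Rational(1, 135885))) = Add(Mul(46225, Rational(1, 137661)), Rational(-26, 135885)) = Add(Rational(46225, 137661), Rational(-26, 135885)) = Rational(697522771, 2078451665)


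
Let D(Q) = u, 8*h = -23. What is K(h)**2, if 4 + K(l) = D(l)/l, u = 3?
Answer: 13456/529 ≈ 25.437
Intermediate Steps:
h = -23/8 (h = (1/8)*(-23) = -23/8 ≈ -2.8750)
D(Q) = 3
K(l) = -4 + 3/l
K(h)**2 = (-4 + 3/(-23/8))**2 = (-4 + 3*(-8/23))**2 = (-4 - 24/23)**2 = (-116/23)**2 = 13456/529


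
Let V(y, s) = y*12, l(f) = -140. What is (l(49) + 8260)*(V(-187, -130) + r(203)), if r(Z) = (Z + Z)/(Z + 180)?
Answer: -6975453520/383 ≈ -1.8213e+7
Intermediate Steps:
V(y, s) = 12*y
r(Z) = 2*Z/(180 + Z) (r(Z) = (2*Z)/(180 + Z) = 2*Z/(180 + Z))
(l(49) + 8260)*(V(-187, -130) + r(203)) = (-140 + 8260)*(12*(-187) + 2*203/(180 + 203)) = 8120*(-2244 + 2*203/383) = 8120*(-2244 + 2*203*(1/383)) = 8120*(-2244 + 406/383) = 8120*(-859046/383) = -6975453520/383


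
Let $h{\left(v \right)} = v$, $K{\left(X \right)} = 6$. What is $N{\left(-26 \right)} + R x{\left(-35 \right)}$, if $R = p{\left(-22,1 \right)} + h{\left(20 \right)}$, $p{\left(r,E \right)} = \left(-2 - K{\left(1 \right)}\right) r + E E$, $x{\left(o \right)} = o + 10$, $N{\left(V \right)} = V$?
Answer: $-4951$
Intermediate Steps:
$x{\left(o \right)} = 10 + o$
$p{\left(r,E \right)} = E^{2} - 8 r$ ($p{\left(r,E \right)} = \left(-2 - 6\right) r + E E = \left(-2 - 6\right) r + E^{2} = - 8 r + E^{2} = E^{2} - 8 r$)
$R = 197$ ($R = \left(1^{2} - -176\right) + 20 = \left(1 + 176\right) + 20 = 177 + 20 = 197$)
$N{\left(-26 \right)} + R x{\left(-35 \right)} = -26 + 197 \left(10 - 35\right) = -26 + 197 \left(-25\right) = -26 - 4925 = -4951$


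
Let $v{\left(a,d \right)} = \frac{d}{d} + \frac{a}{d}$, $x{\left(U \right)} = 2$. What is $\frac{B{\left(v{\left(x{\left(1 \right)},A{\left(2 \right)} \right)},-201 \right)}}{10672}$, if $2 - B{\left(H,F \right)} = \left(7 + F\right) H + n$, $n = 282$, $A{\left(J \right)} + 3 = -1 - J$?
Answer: $- \frac{113}{8004} \approx -0.014118$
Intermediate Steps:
$A{\left(J \right)} = -4 - J$ ($A{\left(J \right)} = -3 - \left(1 + J\right) = -4 - J$)
$v{\left(a,d \right)} = 1 + \frac{a}{d}$
$B{\left(H,F \right)} = -280 - H \left(7 + F\right)$ ($B{\left(H,F \right)} = 2 - \left(\left(7 + F\right) H + 282\right) = 2 - \left(H \left(7 + F\right) + 282\right) = 2 - \left(282 + H \left(7 + F\right)\right) = -280 - H \left(7 + F\right)$)
$\frac{B{\left(v{\left(x{\left(1 \right)},A{\left(2 \right)} \right)},-201 \right)}}{10672} = \frac{-280 - 7 \frac{2 - 6}{-4 - 2} - - 201 \frac{2 - 6}{-4 - 2}}{10672} = \left(-280 - 7 \frac{2 - 6}{-4 - 2} - - 201 \frac{2 - 6}{-4 - 2}\right) \frac{1}{10672} = \left(-280 - 7 \frac{2 - 6}{-6} - - 201 \frac{2 - 6}{-6}\right) \frac{1}{10672} = \left(-280 - 7 \left(\left(- \frac{1}{6}\right) \left(-4\right)\right) - - 201 \left(\left(- \frac{1}{6}\right) \left(-4\right)\right)\right) \frac{1}{10672} = \left(-280 - \frac{14}{3} - \left(-201\right) \frac{2}{3}\right) \frac{1}{10672} = \left(-280 - \frac{14}{3} + 134\right) \frac{1}{10672} = \left(- \frac{452}{3}\right) \frac{1}{10672} = - \frac{113}{8004}$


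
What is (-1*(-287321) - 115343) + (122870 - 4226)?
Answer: 290622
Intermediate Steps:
(-1*(-287321) - 115343) + (122870 - 4226) = (287321 - 115343) + 118644 = 171978 + 118644 = 290622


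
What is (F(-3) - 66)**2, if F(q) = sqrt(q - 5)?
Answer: 4348 - 264*I*sqrt(2) ≈ 4348.0 - 373.35*I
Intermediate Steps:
F(q) = sqrt(-5 + q)
(F(-3) - 66)**2 = (sqrt(-5 - 3) - 66)**2 = (sqrt(-8) - 66)**2 = (2*I*sqrt(2) - 66)**2 = (-66 + 2*I*sqrt(2))**2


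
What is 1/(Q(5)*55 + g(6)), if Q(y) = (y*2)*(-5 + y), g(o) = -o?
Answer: -⅙ ≈ -0.16667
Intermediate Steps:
Q(y) = 2*y*(-5 + y) (Q(y) = (2*y)*(-5 + y) = 2*y*(-5 + y))
1/(Q(5)*55 + g(6)) = 1/((2*5*(-5 + 5))*55 - 1*6) = 1/((2*5*0)*55 - 6) = 1/(0*55 - 6) = 1/(0 - 6) = 1/(-6) = -⅙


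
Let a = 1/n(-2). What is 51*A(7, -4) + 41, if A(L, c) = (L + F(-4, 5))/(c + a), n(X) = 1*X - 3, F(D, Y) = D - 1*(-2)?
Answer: -138/7 ≈ -19.714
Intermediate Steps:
F(D, Y) = 2 + D (F(D, Y) = D + 2 = 2 + D)
n(X) = -3 + X (n(X) = X - 3 = -3 + X)
a = -⅕ (a = 1/(-3 - 2) = 1/(-5) = -⅕ ≈ -0.20000)
A(L, c) = (-2 + L)/(-⅕ + c) (A(L, c) = (L + (2 - 4))/(c - ⅕) = (L - 2)/(-⅕ + c) = (-2 + L)/(-⅕ + c))
51*A(7, -4) + 41 = 51*(5*(-2 + 7)/(-1 + 5*(-4))) + 41 = 51*(5*5/(-1 - 20)) + 41 = 51*(5*5/(-21)) + 41 = 51*(5*(-1/21)*5) + 41 = 51*(-25/21) + 41 = -425/7 + 41 = -138/7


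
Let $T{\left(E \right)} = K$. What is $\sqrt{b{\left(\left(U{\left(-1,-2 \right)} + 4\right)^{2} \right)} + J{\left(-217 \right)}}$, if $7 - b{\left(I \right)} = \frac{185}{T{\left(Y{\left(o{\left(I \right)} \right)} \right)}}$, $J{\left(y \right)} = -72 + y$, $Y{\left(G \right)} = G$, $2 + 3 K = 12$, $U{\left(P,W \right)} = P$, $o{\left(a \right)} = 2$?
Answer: $\frac{15 i \sqrt{6}}{2} \approx 18.371 i$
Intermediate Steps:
$K = \frac{10}{3}$ ($K = - \frac{2}{3} + \frac{1}{3} \cdot 12 = - \frac{2}{3} + 4 = \frac{10}{3} \approx 3.3333$)
$T{\left(E \right)} = \frac{10}{3}$
$b{\left(I \right)} = - \frac{97}{2}$ ($b{\left(I \right)} = 7 - \frac{185}{\frac{10}{3}} = 7 - 185 \cdot \frac{3}{10} = 7 - \frac{111}{2} = - \frac{97}{2}$)
$\sqrt{b{\left(\left(U{\left(-1,-2 \right)} + 4\right)^{2} \right)} + J{\left(-217 \right)}} = \sqrt{- \frac{97}{2} - 289} = \sqrt{- \frac{675}{2}} = \frac{15 i \sqrt{6}}{2}$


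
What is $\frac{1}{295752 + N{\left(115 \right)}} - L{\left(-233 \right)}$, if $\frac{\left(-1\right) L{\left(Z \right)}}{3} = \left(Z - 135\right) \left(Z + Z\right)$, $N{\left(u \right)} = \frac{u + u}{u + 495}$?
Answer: $\frac{9281391005341}{18040895} \approx 5.1446 \cdot 10^{5}$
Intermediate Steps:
$N{\left(u \right)} = \frac{2 u}{495 + u}$
$L{\left(Z \right)} = - 6 Z \left(-135 + Z\right)$ ($L{\left(Z \right)} = - 3 \left(Z - 135\right) \left(Z + Z\right) = - 3 \left(-135 + Z\right) 2 Z = - 3 \cdot 2 Z \left(-135 + Z\right) = - 6 Z \left(-135 + Z\right)$)
$\frac{1}{295752 + N{\left(115 \right)}} - L{\left(-233 \right)} = \frac{1}{295752 + 2 \cdot 115 \frac{1}{495 + 115}} - 6 \left(-233\right) \left(135 - -233\right) = \frac{1}{295752 + 2 \cdot 115 \cdot \frac{1}{610}} - 6 \left(-233\right) \left(135 + 233\right) = \frac{1}{295752 + 2 \cdot 115 \cdot \frac{1}{610}} - 6 \left(-233\right) 368 = \frac{1}{295752 + \frac{23}{61}} - -514464 = \frac{1}{\frac{18040895}{61}} + 514464 = \frac{61}{18040895} + 514464 = \frac{9281391005341}{18040895}$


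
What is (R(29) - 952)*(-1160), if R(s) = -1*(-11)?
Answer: 1091560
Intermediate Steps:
R(s) = 11
(R(29) - 952)*(-1160) = (11 - 952)*(-1160) = -941*(-1160) = 1091560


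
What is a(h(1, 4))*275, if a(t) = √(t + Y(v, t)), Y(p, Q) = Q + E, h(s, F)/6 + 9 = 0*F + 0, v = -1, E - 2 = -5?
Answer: 275*I*√111 ≈ 2897.3*I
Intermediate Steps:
E = -3 (E = 2 - 5 = -3)
h(s, F) = -54 (h(s, F) = -54 + 6*(0*F + 0) = -54 + 6*(0 + 0) = -54 + 6*0 = -54 + 0 = -54)
Y(p, Q) = -3 + Q (Y(p, Q) = Q - 3 = -3 + Q)
a(t) = √(-3 + 2*t) (a(t) = √(t + (-3 + t)) = √(-3 + 2*t))
a(h(1, 4))*275 = √(-3 + 2*(-54))*275 = √(-3 - 108)*275 = √(-111)*275 = (I*√111)*275 = 275*I*√111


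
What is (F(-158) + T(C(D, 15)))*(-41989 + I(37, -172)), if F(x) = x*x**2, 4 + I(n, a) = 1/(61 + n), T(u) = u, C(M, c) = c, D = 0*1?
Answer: 2318859531423/14 ≈ 1.6563e+11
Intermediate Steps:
D = 0
I(n, a) = -4 + 1/(61 + n)
F(x) = x**3
(F(-158) + T(C(D, 15)))*(-41989 + I(37, -172)) = ((-158)**3 + 15)*(-41989 + (-243 - 4*37)/(61 + 37)) = (-3944312 + 15)*(-41989 + (-243 - 148)/98) = -3944297*(-41989 + (1/98)*(-391)) = -3944297*(-41989 - 391/98) = -3944297*(-4115313/98) = 2318859531423/14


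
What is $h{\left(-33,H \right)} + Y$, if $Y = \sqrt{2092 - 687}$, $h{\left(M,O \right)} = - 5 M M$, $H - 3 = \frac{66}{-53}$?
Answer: $-5445 + \sqrt{1405} \approx -5407.5$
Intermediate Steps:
$H = \frac{93}{53}$ ($H = 3 + \frac{66}{-53} = 3 + 66 \left(- \frac{1}{53}\right) = 3 - \frac{66}{53} = \frac{93}{53} \approx 1.7547$)
$h{\left(M,O \right)} = - 5 M^{2}$
$Y = \sqrt{1405} \approx 37.483$
$h{\left(-33,H \right)} + Y = - 5 \left(-33\right)^{2} + \sqrt{1405} = \left(-5\right) 1089 + \sqrt{1405} = -5445 + \sqrt{1405}$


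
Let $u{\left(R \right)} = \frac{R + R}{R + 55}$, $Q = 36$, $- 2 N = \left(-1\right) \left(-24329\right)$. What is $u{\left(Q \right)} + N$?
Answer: $- \frac{2213795}{182} \approx -12164.0$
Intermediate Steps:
$N = - \frac{24329}{2}$ ($N = - \frac{\left(-1\right) \left(-24329\right)}{2} = \left(- \frac{1}{2}\right) 24329 = - \frac{24329}{2} \approx -12165.0$)
$u{\left(R \right)} = \frac{2 R}{55 + R}$
$u{\left(Q \right)} + N = 2 \cdot 36 \frac{1}{55 + 36} - \frac{24329}{2} = 2 \cdot 36 \cdot \frac{1}{91} - \frac{24329}{2} = \frac{72}{91} - \frac{24329}{2} = - \frac{2213795}{182}$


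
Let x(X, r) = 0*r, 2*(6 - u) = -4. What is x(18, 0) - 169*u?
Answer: -1352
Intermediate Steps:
u = 8 (u = 6 - 1/2*(-4) = 6 + 2 = 8)
x(X, r) = 0
x(18, 0) - 169*u = 0 - 169*8 = 0 - 1352 = -1352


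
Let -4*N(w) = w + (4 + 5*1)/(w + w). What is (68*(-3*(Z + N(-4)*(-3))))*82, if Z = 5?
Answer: -77367/4 ≈ -19342.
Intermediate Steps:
N(w) = -9/(8*w) - w/4 (N(w) = -(w + (4 + 5*1)/(w + w))/4 = -(w + (4 + 5)/((2*w)))/4 = -(w + (1/(2*w))*9)/4 = -(w + 9/(2*w))/4 = -9/(8*w) - w/4)
(68*(-3*(Z + N(-4)*(-3))))*82 = (68*(-3*(5 + (-9/8/(-4) - 1/4*(-4))*(-3))))*82 = (68*(-3*(5 + (-9/8*(-1/4) + 1)*(-3))))*82 = (68*(-3*(5 + (9/32 + 1)*(-3))))*82 = (68*(-3*(5 + (41/32)*(-3))))*82 = (68*(-3*(5 - 123/32)))*82 = (68*(-3*37/32))*82 = (68*(-111/32))*82 = -1887/8*82 = -77367/4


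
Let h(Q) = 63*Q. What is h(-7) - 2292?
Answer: -2733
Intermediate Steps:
h(-7) - 2292 = 63*(-7) - 2292 = -441 - 2292 = -2733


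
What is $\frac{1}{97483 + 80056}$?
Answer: $\frac{1}{177539} \approx 5.6326 \cdot 10^{-6}$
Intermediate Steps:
$\frac{1}{97483 + 80056} = \frac{1}{177539}$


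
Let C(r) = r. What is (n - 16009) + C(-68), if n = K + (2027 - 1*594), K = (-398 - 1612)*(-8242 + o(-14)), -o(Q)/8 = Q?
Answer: 16326656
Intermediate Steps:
o(Q) = -8*Q
K = 16341300 (K = (-398 - 1612)*(-8242 - 8*(-14)) = -2010*(-8242 + 112) = -2010*(-8130) = 16341300)
n = 16342733 (n = 16341300 + (2027 - 1*594) = 16341300 + (2027 - 594) = 16341300 + 1433 = 16342733)
(n - 16009) + C(-68) = (16342733 - 16009) - 68 = 16326724 - 68 = 16326656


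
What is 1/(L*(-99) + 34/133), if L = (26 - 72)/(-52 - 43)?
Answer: -665/31708 ≈ -0.020973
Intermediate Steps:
L = 46/95 (L = -46/(-95) = -46*(-1/95) = 46/95 ≈ 0.48421)
1/(L*(-99) + 34/133) = 1/((46/95)*(-99) + 34/133) = 1/(-4554/95 + 34*(1/133)) = 1/(-4554/95 + 34/133) = 1/(-31708/665) = -665/31708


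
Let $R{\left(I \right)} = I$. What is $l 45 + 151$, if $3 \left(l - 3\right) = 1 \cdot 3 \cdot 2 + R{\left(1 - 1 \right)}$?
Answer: $376$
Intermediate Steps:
$l = 5$ ($l = 3 + \frac{1 \cdot 3 \cdot 2 + \left(1 - 1\right)}{3} = 3 + \frac{1 \cdot 6 + \left(1 - 1\right)}{3} = 3 + \frac{6 + 0}{3} = 3 + \frac{1}{3} \cdot 6 = 3 + 2 = 5$)
$l 45 + 151 = 5 \cdot 45 + 151 = 225 + 151 = 376$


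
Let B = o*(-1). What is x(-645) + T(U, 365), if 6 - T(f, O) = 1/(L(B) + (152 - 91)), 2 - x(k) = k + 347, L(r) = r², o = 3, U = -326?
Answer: 21419/70 ≈ 305.99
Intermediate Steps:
B = -3 (B = 3*(-1) = -3)
x(k) = -345 - k (x(k) = 2 - (k + 347) = 2 - (347 + k) = 2 + (-347 - k) = -345 - k)
T(f, O) = 419/70 (T(f, O) = 6 - 1/((-3)² + (152 - 91)) = 6 - 1/(9 + 61) = 6 - 1/70 = 419/70)
x(-645) + T(U, 365) = (-345 - 1*(-645)) + 419/70 = (-345 + 645) + 419/70 = 300 + 419/70 = 21419/70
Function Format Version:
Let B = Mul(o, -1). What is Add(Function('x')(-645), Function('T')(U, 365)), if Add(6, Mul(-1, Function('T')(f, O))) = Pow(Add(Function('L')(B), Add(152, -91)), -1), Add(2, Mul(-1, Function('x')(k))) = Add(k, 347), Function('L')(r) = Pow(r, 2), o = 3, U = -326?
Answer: Rational(21419, 70) ≈ 305.99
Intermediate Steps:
B = -3 (B = Mul(3, -1) = -3)
Function('x')(k) = Add(-345, Mul(-1, k)) (Function('x')(k) = Add(2, Mul(-1, Add(k, 347))) = Add(2, Mul(-1, Add(347, k))) = Add(2, Add(-347, Mul(-1, k))) = Add(-345, Mul(-1, k)))
Function('T')(f, O) = Rational(419, 70) (Function('T')(f, O) = Add(6, Mul(-1, Pow(Add(Pow(-3, 2), Add(152, -91)), -1))) = Add(6, Mul(-1, Pow(Add(9, 61), -1))) = Add(6, Mul(-1, Pow(70, -1))) = Add(6, Mul(-1, Rational(1, 70))) = Add(6, Rational(-1, 70)) = Rational(419, 70))
Add(Function('x')(-645), Function('T')(U, 365)) = Add(Add(-345, Mul(-1, -645)), Rational(419, 70)) = Add(Add(-345, 645), Rational(419, 70)) = Add(300, Rational(419, 70)) = Rational(21419, 70)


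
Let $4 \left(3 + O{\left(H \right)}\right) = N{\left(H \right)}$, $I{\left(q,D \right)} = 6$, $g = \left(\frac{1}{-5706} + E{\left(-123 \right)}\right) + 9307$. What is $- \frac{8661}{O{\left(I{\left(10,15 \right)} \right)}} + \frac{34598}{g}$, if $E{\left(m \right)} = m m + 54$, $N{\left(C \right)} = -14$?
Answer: $\frac{2423141633802}{1816619207} \approx 1333.9$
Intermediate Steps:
$E{\left(m \right)} = 54 + m^{2}$ ($E{\left(m \right)} = m^{2} + 54 = 54 + m^{2}$)
$g = \frac{139739939}{5706}$ ($g = \left(\frac{1}{-5706} + \left(54 + \left(-123\right)^{2}\right)\right) + 9307 = \left(- \frac{1}{5706} + \left(54 + 15129\right)\right) + 9307 = \left(- \frac{1}{5706} + 15183\right) + 9307 = \frac{86634197}{5706} + 9307 = \frac{139739939}{5706} \approx 24490.0$)
$O{\left(H \right)} = - \frac{13}{2}$ ($O{\left(H \right)} = -3 + \frac{1}{4} \left(-14\right) = -3 - \frac{7}{2} = - \frac{13}{2}$)
$- \frac{8661}{O{\left(I{\left(10,15 \right)} \right)}} + \frac{34598}{g} = - \frac{8661}{- \frac{13}{2}} + \frac{34598}{\frac{139739939}{5706}} = \left(-8661\right) \left(- \frac{2}{13}\right) + 34598 \cdot \frac{5706}{139739939} = \frac{17322}{13} + \frac{197416188}{139739939} = \frac{2423141633802}{1816619207}$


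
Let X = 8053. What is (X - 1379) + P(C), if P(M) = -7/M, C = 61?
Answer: 407107/61 ≈ 6673.9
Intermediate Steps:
(X - 1379) + P(C) = (8053 - 1379) - 7/61 = 6674 - 7*1/61 = 6674 - 7/61 = 407107/61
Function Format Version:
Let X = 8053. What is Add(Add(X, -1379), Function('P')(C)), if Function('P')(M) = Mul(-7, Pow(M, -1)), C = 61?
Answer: Rational(407107, 61) ≈ 6673.9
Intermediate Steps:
Add(Add(X, -1379), Function('P')(C)) = Add(Add(8053, -1379), Mul(-7, Pow(61, -1))) = Add(6674, Mul(-7, Rational(1, 61))) = Add(6674, Rational(-7, 61)) = Rational(407107, 61)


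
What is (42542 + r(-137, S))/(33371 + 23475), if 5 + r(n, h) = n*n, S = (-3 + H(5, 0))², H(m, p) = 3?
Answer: 30653/28423 ≈ 1.0785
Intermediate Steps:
S = 0 (S = (-3 + 3)² = 0² = 0)
r(n, h) = -5 + n² (r(n, h) = -5 + n*n = -5 + n²)
(42542 + r(-137, S))/(33371 + 23475) = (42542 + (-5 + (-137)²))/(33371 + 23475) = (42542 + (-5 + 18769))/56846 = (42542 + 18764)*(1/56846) = 61306*(1/56846) = 30653/28423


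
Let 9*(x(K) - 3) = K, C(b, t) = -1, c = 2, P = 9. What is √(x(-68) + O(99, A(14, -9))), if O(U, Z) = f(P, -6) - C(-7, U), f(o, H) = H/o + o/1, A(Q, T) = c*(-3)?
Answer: √43/3 ≈ 2.1858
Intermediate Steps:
A(Q, T) = -6 (A(Q, T) = 2*(-3) = -6)
x(K) = 3 + K/9
f(o, H) = o + H/o (f(o, H) = H/o + o*1 = H/o + o = o + H/o)
O(U, Z) = 28/3 (O(U, Z) = (9 - 6/9) - 1*(-1) = (9 - 6*⅑) + 1 = (9 - ⅔) + 1 = 25/3 + 1 = 28/3)
√(x(-68) + O(99, A(14, -9))) = √((3 + (⅑)*(-68)) + 28/3) = √((3 - 68/9) + 28/3) = √(-41/9 + 28/3) = √(43/9) = √43/3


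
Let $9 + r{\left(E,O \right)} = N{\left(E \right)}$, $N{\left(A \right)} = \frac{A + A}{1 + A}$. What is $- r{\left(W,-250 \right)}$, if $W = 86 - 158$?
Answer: $\frac{495}{71} \approx 6.9718$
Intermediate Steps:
$W = -72$ ($W = 86 - 158 = -72$)
$N{\left(A \right)} = \frac{2 A}{1 + A}$
$r{\left(E,O \right)} = -9 + \frac{2 E}{1 + E}$
$- r{\left(W,-250 \right)} = - \frac{-9 - -504}{1 - 72} = - \frac{-9 + 504}{-71} = - \frac{\left(-1\right) 495}{71} = \left(-1\right) \left(- \frac{495}{71}\right) = \frac{495}{71}$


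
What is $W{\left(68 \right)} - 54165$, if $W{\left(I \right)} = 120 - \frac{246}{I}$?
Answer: $- \frac{1837653}{34} \approx -54049.0$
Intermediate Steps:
$W{\left(I \right)} = 120 - \frac{246}{I}$
$W{\left(68 \right)} - 54165 = \left(120 - \frac{246}{68}\right) - 54165 = \left(120 - \frac{123}{34}\right) - 54165 = \frac{3957}{34} - 54165 = - \frac{1837653}{34}$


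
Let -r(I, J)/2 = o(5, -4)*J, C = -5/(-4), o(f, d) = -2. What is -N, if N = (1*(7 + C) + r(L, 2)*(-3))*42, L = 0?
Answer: 1323/2 ≈ 661.50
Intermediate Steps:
C = 5/4 (C = -5*(-¼) = 5/4 ≈ 1.2500)
r(I, J) = 4*J (r(I, J) = -(-4)*J = 4*J)
N = -1323/2 (N = (1*(7 + 5/4) + (4*2)*(-3))*42 = (1*(33/4) + 8*(-3))*42 = (33/4 - 24)*42 = -63/4*42 = -1323/2 ≈ -661.50)
-N = -1*(-1323/2) = 1323/2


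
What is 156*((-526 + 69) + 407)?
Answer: -7800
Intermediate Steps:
156*((-526 + 69) + 407) = 156*(-457 + 407) = 156*(-50) = -7800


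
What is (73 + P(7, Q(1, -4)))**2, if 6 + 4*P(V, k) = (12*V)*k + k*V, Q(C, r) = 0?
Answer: 20449/4 ≈ 5112.3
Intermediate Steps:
P(V, k) = -3/2 + 13*V*k/4 (P(V, k) = -3/2 + ((12*V)*k + k*V)/4 = -3/2 + (12*V*k + V*k)/4 = -3/2 + (13*V*k)/4 = -3/2 + 13*V*k/4)
(73 + P(7, Q(1, -4)))**2 = (73 + (-3/2 + (13/4)*7*0))**2 = (73 + (-3/2 + 0))**2 = (73 - 3/2)**2 = (143/2)**2 = 20449/4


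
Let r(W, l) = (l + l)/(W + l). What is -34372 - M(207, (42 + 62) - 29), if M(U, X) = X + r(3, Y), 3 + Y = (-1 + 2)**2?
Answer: -34443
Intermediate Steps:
Y = -2 (Y = -3 + (-1 + 2)**2 = -3 + 1**2 = -3 + 1 = -2)
r(W, l) = 2*l/(W + l) (r(W, l) = (2*l)/(W + l) = 2*l/(W + l))
M(U, X) = -4 + X (M(U, X) = X + 2*(-2)/(3 - 2) = X + 2*(-2)/1 = X + 2*(-2)*1 = X - 4 = -4 + X)
-34372 - M(207, (42 + 62) - 29) = -34372 - (-4 + ((42 + 62) - 29)) = -34372 - (-4 + (104 - 29)) = -34372 - (-4 + 75) = -34372 - 1*71 = -34372 - 71 = -34443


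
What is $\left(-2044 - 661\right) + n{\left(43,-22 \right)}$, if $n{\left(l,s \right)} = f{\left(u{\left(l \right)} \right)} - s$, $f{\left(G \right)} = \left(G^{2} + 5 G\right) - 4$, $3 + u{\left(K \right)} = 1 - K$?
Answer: $-887$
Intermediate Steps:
$u{\left(K \right)} = -2 - K$ ($u{\left(K \right)} = -3 - \left(-1 + K\right) = -2 - K$)
$f{\left(G \right)} = -4 + G^{2} + 5 G$
$n{\left(l,s \right)} = -14 + \left(-2 - l\right)^{2} - s - 5 l$ ($n{\left(l,s \right)} = \left(-4 + \left(-2 - l\right)^{2} + 5 \left(-2 - l\right)\right) - s = \left(-4 + \left(-2 - l\right)^{2} - \left(10 + 5 l\right)\right) - s = \left(-14 + \left(-2 - l\right)^{2} - 5 l\right) - s = -14 + \left(-2 - l\right)^{2} - s - 5 l$)
$\left(-2044 - 661\right) + n{\left(43,-22 \right)} = \left(-2044 - 661\right) - \left(31 - 1849\right) = -2705 + \left(-10 + 1849 - 43 + 22\right) = -2705 + 1818 = -887$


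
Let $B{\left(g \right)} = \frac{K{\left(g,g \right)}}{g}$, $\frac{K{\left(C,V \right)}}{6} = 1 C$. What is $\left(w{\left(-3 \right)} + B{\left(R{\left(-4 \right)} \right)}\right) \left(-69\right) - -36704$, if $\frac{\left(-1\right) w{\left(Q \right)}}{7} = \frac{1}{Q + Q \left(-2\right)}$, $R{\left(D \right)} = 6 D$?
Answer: $36451$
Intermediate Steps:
$K{\left(C,V \right)} = 6 C$ ($K{\left(C,V \right)} = 6 \cdot 1 C = 6 C$)
$w{\left(Q \right)} = \frac{7}{Q}$ ($w{\left(Q \right)} = - \frac{7}{Q + Q \left(-2\right)} = - \frac{7}{Q - 2 Q} = - \frac{7}{\left(-1\right) Q} = - 7 \left(- \frac{1}{Q}\right) = \frac{7}{Q}$)
$B{\left(g \right)} = 6$ ($B{\left(g \right)} = \frac{6 g}{g} = 6$)
$\left(w{\left(-3 \right)} + B{\left(R{\left(-4 \right)} \right)}\right) \left(-69\right) - -36704 = \left(\frac{7}{-3} + 6\right) \left(-69\right) - -36704 = \left(7 \left(- \frac{1}{3}\right) + 6\right) \left(-69\right) + 36704 = \left(- \frac{7}{3} + 6\right) \left(-69\right) + 36704 = \frac{11}{3} \left(-69\right) + 36704 = -253 + 36704 = 36451$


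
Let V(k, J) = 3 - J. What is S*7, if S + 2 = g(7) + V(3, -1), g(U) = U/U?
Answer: 21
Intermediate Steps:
g(U) = 1
S = 3 (S = -2 + (1 + (3 - 1*(-1))) = -2 + (1 + (3 + 1)) = -2 + (1 + 4) = -2 + 5 = 3)
S*7 = 3*7 = 21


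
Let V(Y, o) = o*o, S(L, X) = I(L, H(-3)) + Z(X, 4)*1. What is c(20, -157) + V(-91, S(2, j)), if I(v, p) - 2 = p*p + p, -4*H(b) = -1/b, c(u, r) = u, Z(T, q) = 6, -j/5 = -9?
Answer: 1716601/20736 ≈ 82.784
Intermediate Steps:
j = 45 (j = -5*(-9) = 45)
H(b) = 1/(4*b) (H(b) = -(-1)/(4*b) = 1/(4*b))
I(v, p) = 2 + p + p² (I(v, p) = 2 + (p*p + p) = 2 + (p² + p) = 2 + (p + p²) = 2 + p + p²)
S(L, X) = 1141/144 (S(L, X) = (2 + (¼)/(-3) + ((¼)/(-3))²) + 6*1 = (2 + (¼)*(-⅓) + ((¼)*(-⅓))²) + 6 = (2 - 1/12 + (-1/12)²) + 6 = (2 - 1/12 + 1/144) + 6 = 277/144 + 6 = 1141/144)
V(Y, o) = o²
c(20, -157) + V(-91, S(2, j)) = 20 + (1141/144)² = 20 + 1301881/20736 = 1716601/20736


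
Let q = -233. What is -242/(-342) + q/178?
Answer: -18305/30438 ≈ -0.60139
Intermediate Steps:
-242/(-342) + q/178 = -242/(-342) - 233/178 = -242*(-1/342) - 233*1/178 = 121/171 - 233/178 = -18305/30438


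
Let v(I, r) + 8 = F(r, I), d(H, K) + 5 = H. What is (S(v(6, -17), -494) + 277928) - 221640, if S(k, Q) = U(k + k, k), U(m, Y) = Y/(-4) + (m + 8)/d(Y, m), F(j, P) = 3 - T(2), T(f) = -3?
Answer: 788031/14 ≈ 56288.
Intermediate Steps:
d(H, K) = -5 + H
F(j, P) = 6 (F(j, P) = 3 - 1*(-3) = 3 + 3 = 6)
v(I, r) = -2 (v(I, r) = -8 + 6 = -2)
U(m, Y) = -Y/4 + (8 + m)/(-5 + Y) (U(m, Y) = Y/(-4) + (m + 8)/(-5 + Y) = Y*(-¼) + (8 + m)/(-5 + Y) = -Y/4 + (8 + m)/(-5 + Y))
S(k, Q) = (8 + 2*k - k*(-5 + k)/4)/(-5 + k) (S(k, Q) = (8 + (k + k) - k*(-5 + k)/4)/(-5 + k) = (8 + 2*k - k*(-5 + k)/4)/(-5 + k))
(S(v(6, -17), -494) + 277928) - 221640 = ((32 - 1*(-2)² + 13*(-2))/(4*(-5 - 2)) + 277928) - 221640 = ((¼)*(32 - 1*4 - 26)/(-7) + 277928) - 221640 = ((¼)*(-⅐)*(32 - 4 - 26) + 277928) - 221640 = ((¼)*(-⅐)*2 + 277928) - 221640 = (-1/14 + 277928) - 221640 = 3890991/14 - 221640 = 788031/14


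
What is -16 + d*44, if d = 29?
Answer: 1260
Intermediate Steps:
-16 + d*44 = -16 + 29*44 = -16 + 1276 = 1260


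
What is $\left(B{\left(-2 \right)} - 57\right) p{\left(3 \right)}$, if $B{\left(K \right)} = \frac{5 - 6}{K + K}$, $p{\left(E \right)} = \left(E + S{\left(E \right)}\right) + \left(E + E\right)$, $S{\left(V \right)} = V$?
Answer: $-681$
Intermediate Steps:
$p{\left(E \right)} = 4 E$ ($p{\left(E \right)} = \left(E + E\right) + \left(E + E\right) = 2 E + 2 E = 4 E$)
$B{\left(K \right)} = - \frac{1}{2 K}$
$\left(B{\left(-2 \right)} - 57\right) p{\left(3 \right)} = \left(- \frac{1}{2 \left(-2\right)} - 57\right) 4 \cdot 3 = \left(\left(- \frac{1}{2}\right) \left(- \frac{1}{2}\right) - 57\right) 12 = \left(\frac{1}{4} - 57\right) 12 = \left(- \frac{227}{4}\right) 12 = -681$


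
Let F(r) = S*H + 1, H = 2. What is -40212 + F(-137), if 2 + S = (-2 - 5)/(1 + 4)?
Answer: -201089/5 ≈ -40218.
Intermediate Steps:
S = -17/5 (S = -2 + (-2 - 5)/(1 + 4) = -2 - 7/5 = -17/5 ≈ -3.4000)
F(r) = -29/5 (F(r) = -17/5*2 + 1 = -34/5 + 1 = -29/5)
-40212 + F(-137) = -40212 - 29/5 = -201089/5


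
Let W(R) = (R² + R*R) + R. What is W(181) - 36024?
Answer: 29679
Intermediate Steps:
W(R) = R + 2*R² (W(R) = (R² + R²) + R = 2*R² + R = R + 2*R²)
W(181) - 36024 = 181*(1 + 2*181) - 36024 = 181*(1 + 362) - 36024 = 181*363 - 36024 = 65703 - 36024 = 29679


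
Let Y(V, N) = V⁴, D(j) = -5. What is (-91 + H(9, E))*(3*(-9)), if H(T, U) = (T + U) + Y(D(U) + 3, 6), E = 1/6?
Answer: 3555/2 ≈ 1777.5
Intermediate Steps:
E = ⅙ ≈ 0.16667
H(T, U) = 16 + T + U (H(T, U) = (T + U) + (-5 + 3)⁴ = (T + U) + (-2)⁴ = (T + U) + 16 = 16 + T + U)
(-91 + H(9, E))*(3*(-9)) = (-91 + (16 + 9 + ⅙))*(3*(-9)) = (-91 + 151/6)*(-27) = -395/6*(-27) = 3555/2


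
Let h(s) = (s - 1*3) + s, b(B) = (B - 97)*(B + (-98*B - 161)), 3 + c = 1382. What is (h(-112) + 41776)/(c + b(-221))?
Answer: -41549/6764389 ≈ -0.0061423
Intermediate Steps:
c = 1379 (c = -3 + 1382 = 1379)
b(B) = (-161 - 97*B)*(-97 + B) (b(B) = (-97 + B)*(B + (-161 - 98*B)) = (-97 + B)*(-161 - 97*B) = (-161 - 97*B)*(-97 + B))
h(s) = -3 + 2*s (h(s) = (s - 3) + s = (-3 + s) + s = -3 + 2*s)
(h(-112) + 41776)/(c + b(-221)) = ((-3 + 2*(-112)) + 41776)/(1379 + (15617 - 97*(-221)**2 + 9248*(-221))) = ((-3 - 224) + 41776)/(1379 + (15617 - 97*48841 - 2043808)) = (-227 + 41776)/(1379 + (15617 - 4737577 - 2043808)) = 41549/(1379 - 6765768) = 41549/(-6764389) = 41549*(-1/6764389) = -41549/6764389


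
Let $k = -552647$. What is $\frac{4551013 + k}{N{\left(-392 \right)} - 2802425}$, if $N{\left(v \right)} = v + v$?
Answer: $- \frac{3998366}{2803209} \approx -1.4264$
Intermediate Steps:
$N{\left(v \right)} = 2 v$
$\frac{4551013 + k}{N{\left(-392 \right)} - 2802425} = \frac{4551013 - 552647}{2 \left(-392\right) - 2802425} = \frac{3998366}{-784 - 2802425} = \frac{3998366}{-2803209} = 3998366 \left(- \frac{1}{2803209}\right) = - \frac{3998366}{2803209}$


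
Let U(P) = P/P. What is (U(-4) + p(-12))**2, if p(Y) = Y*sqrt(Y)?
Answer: (1 - 24*I*sqrt(3))**2 ≈ -1727.0 - 83.138*I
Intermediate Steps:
U(P) = 1
p(Y) = Y**(3/2)
(U(-4) + p(-12))**2 = (1 + (-12)**(3/2))**2 = (1 - 24*I*sqrt(3))**2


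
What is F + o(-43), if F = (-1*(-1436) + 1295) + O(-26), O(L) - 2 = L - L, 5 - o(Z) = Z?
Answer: 2781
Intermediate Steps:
o(Z) = 5 - Z
O(L) = 2 (O(L) = 2 + (L - L) = 2 + 0 = 2)
F = 2733 (F = (-1*(-1436) + 1295) + 2 = (1436 + 1295) + 2 = 2731 + 2 = 2733)
F + o(-43) = 2733 + (5 - 1*(-43)) = 2733 + (5 + 43) = 2733 + 48 = 2781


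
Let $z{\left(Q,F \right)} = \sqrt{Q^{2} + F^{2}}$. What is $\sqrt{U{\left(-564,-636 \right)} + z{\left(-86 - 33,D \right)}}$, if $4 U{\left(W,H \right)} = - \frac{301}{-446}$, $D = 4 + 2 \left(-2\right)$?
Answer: $\frac{11 \sqrt{783622}}{892} \approx 10.916$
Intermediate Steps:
$D = 0$ ($D = 4 - 4 = 0$)
$z{\left(Q,F \right)} = \sqrt{F^{2} + Q^{2}}$
$U{\left(W,H \right)} = \frac{301}{1784}$ ($U{\left(W,H \right)} = \frac{\left(-301\right) \frac{1}{-446}}{4} = \frac{\left(-301\right) \left(- \frac{1}{446}\right)}{4} = \frac{1}{4} \cdot \frac{301}{446} = \frac{301}{1784}$)
$\sqrt{U{\left(-564,-636 \right)} + z{\left(-86 - 33,D \right)}} = \sqrt{\frac{301}{1784} + \sqrt{0^{2} + \left(-86 - 33\right)^{2}}} = \sqrt{\frac{301}{1784} + \sqrt{0 + \left(-119\right)^{2}}} = \sqrt{\frac{301}{1784} + \sqrt{0 + 14161}} = \sqrt{\frac{301}{1784} + \sqrt{14161}} = \sqrt{\frac{301}{1784} + 119} = \sqrt{\frac{212597}{1784}} = \frac{11 \sqrt{783622}}{892}$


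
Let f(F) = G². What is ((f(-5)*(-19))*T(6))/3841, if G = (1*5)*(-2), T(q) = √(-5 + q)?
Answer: -1900/3841 ≈ -0.49466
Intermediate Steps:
G = -10 (G = 5*(-2) = -10)
f(F) = 100 (f(F) = (-10)² = 100)
((f(-5)*(-19))*T(6))/3841 = ((100*(-19))*√(-5 + 6))/3841 = -1900*√1*(1/3841) = -1900*1*(1/3841) = -1900*1/3841 = -1900/3841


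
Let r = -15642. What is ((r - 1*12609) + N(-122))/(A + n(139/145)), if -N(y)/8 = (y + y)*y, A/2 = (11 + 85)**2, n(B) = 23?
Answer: -53279/3691 ≈ -14.435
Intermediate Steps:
A = 18432 (A = 2*(11 + 85)**2 = 2*96**2 = 2*9216 = 18432)
N(y) = -16*y**2 (N(y) = -8*(y + y)*y = -8*2*y*y = -16*y**2)
((r - 1*12609) + N(-122))/(A + n(139/145)) = ((-15642 - 1*12609) - 16*(-122)**2)/(18432 + 23) = ((-15642 - 12609) - 16*14884)/18455 = (-28251 - 238144)*(1/18455) = -266395*1/18455 = -53279/3691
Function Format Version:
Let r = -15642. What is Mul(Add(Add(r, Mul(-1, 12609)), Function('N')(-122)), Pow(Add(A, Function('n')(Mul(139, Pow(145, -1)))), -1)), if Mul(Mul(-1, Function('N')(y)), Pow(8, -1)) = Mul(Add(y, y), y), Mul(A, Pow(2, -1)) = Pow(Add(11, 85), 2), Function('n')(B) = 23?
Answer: Rational(-53279, 3691) ≈ -14.435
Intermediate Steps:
A = 18432 (A = Mul(2, Pow(Add(11, 85), 2)) = Mul(2, Pow(96, 2)) = Mul(2, 9216) = 18432)
Function('N')(y) = Mul(-16, Pow(y, 2)) (Function('N')(y) = Mul(-8, Mul(Add(y, y), y)) = Mul(-8, Mul(Mul(2, y), y)) = Mul(-8, Mul(2, Pow(y, 2))) = Mul(-16, Pow(y, 2)))
Mul(Add(Add(r, Mul(-1, 12609)), Function('N')(-122)), Pow(Add(A, Function('n')(Mul(139, Pow(145, -1)))), -1)) = Mul(Add(Add(-15642, Mul(-1, 12609)), Mul(-16, Pow(-122, 2))), Pow(Add(18432, 23), -1)) = Mul(Add(Add(-15642, -12609), Mul(-16, 14884)), Pow(18455, -1)) = Mul(Add(-28251, -238144), Rational(1, 18455)) = Mul(-266395, Rational(1, 18455)) = Rational(-53279, 3691)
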